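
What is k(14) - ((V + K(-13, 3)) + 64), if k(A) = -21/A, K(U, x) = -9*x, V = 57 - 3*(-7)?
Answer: -233/2 ≈ -116.50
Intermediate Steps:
V = 78 (V = 57 + 21 = 78)
k(14) - ((V + K(-13, 3)) + 64) = -21/14 - ((78 - 9*3) + 64) = -21*1/14 - ((78 - 27) + 64) = -3/2 - (51 + 64) = -3/2 - 1*115 = -3/2 - 115 = -233/2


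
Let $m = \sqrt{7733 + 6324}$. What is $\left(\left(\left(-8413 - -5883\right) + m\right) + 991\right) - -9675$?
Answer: $8136 + \sqrt{14057} \approx 8254.6$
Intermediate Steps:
$m = \sqrt{14057} \approx 118.56$
$\left(\left(\left(-8413 - -5883\right) + m\right) + 991\right) - -9675 = \left(\left(\left(-8413 - -5883\right) + \sqrt{14057}\right) + 991\right) - -9675 = \left(\left(\left(-8413 + 5883\right) + \sqrt{14057}\right) + 991\right) + 9675 = \left(\left(-2530 + \sqrt{14057}\right) + 991\right) + 9675 = \left(-1539 + \sqrt{14057}\right) + 9675 = 8136 + \sqrt{14057}$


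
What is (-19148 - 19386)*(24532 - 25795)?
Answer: 48668442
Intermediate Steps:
(-19148 - 19386)*(24532 - 25795) = -38534*(-1263) = 48668442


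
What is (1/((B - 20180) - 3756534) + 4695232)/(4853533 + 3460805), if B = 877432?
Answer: 4537600541141/8035203501772 ≈ 0.56472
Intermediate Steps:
(1/((B - 20180) - 3756534) + 4695232)/(4853533 + 3460805) = (1/((877432 - 20180) - 3756534) + 4695232)/(4853533 + 3460805) = (1/(857252 - 3756534) + 4695232)/8314338 = (1/(-2899282) + 4695232)*(1/8314338) = (-1/2899282 + 4695232)*(1/8314338) = (13612801623423/2899282)*(1/8314338) = 4537600541141/8035203501772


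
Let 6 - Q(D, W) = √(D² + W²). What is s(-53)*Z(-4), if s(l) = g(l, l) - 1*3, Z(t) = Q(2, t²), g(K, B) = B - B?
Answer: -18 + 6*√65 ≈ 30.374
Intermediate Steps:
g(K, B) = 0
Q(D, W) = 6 - √(D² + W²)
Z(t) = 6 - √(4 + t⁴) (Z(t) = 6 - √(2² + (t²)²) = 6 - √(4 + t⁴))
s(l) = -3 (s(l) = 0 - 1*3 = 0 - 3 = -3)
s(-53)*Z(-4) = -3*(6 - √(4 + (-4)⁴)) = -3*(6 - √(4 + 256)) = -3*(6 - √260) = -3*(6 - 2*√65) = -18 + 6*√65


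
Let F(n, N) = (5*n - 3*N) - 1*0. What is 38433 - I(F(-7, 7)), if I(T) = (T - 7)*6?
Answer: 38811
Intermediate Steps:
F(n, N) = -3*N + 5*n (F(n, N) = (-3*N + 5*n) + 0 = -3*N + 5*n)
I(T) = -42 + 6*T (I(T) = (-7 + T)*6 = -42 + 6*T)
38433 - I(F(-7, 7)) = 38433 - (-42 + 6*(-3*7 + 5*(-7))) = 38433 - (-42 + 6*(-21 - 35)) = 38433 - (-42 + 6*(-56)) = 38433 - (-42 - 336) = 38433 - 1*(-378) = 38433 + 378 = 38811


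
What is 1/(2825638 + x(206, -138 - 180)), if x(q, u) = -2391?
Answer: 1/2823247 ≈ 3.5420e-7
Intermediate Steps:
1/(2825638 + x(206, -138 - 180)) = 1/(2825638 - 2391) = 1/2823247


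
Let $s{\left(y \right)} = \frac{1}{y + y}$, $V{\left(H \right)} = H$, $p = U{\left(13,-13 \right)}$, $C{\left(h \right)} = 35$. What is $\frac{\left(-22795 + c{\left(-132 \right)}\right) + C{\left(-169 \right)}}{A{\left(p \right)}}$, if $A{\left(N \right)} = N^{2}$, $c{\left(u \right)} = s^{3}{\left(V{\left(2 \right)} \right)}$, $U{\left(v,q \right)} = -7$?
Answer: $- \frac{1456639}{3136} \approx -464.49$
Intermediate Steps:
$p = -7$
$s{\left(y \right)} = \frac{1}{2 y}$
$c{\left(u \right)} = \frac{1}{64}$ ($c{\left(u \right)} = \left(\frac{1}{2 \cdot 2}\right)^{3} = \left(\frac{1}{2} \cdot \frac{1}{2}\right)^{3} = \left(\frac{1}{4}\right)^{3} = \frac{1}{64}$)
$\frac{\left(-22795 + c{\left(-132 \right)}\right) + C{\left(-169 \right)}}{A{\left(p \right)}} = \frac{\left(-22795 + \frac{1}{64}\right) + 35}{\left(-7\right)^{2}} = \frac{- \frac{1458879}{64} + 35}{49} = \left(- \frac{1456639}{64}\right) \frac{1}{49} = - \frac{1456639}{3136}$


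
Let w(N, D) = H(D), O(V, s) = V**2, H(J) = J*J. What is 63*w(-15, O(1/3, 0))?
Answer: 7/9 ≈ 0.77778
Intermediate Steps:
H(J) = J**2
w(N, D) = D**2
63*w(-15, O(1/3, 0)) = 63*((1/3)**2)**2 = 63*(1/9)**2 = 63*(1/81) = 7/9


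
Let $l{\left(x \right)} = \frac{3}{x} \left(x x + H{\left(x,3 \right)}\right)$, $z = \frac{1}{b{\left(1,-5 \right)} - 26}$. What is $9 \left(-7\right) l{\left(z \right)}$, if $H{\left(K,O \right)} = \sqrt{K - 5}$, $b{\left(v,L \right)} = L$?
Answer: $\frac{189}{31} + 378 i \sqrt{1209} \approx 6.0968 + 13143.0 i$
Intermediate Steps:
$H{\left(K,O \right)} = \sqrt{-5 + K}$
$z = - \frac{1}{31}$ ($z = \frac{1}{-5 - 26} = \frac{1}{-31} = - \frac{1}{31} \approx -0.032258$)
$l{\left(x \right)} = \frac{3 \left(x^{2} + \sqrt{-5 + x}\right)}{x}$ ($l{\left(x \right)} = \frac{3}{x} \left(x x + \sqrt{-5 + x}\right) = \frac{3}{x} \left(x^{2} + \sqrt{-5 + x}\right) = \frac{3 \left(x^{2} + \sqrt{-5 + x}\right)}{x}$)
$9 \left(-7\right) l{\left(z \right)} = 9 \left(-7\right) \left(3 \left(- \frac{1}{31}\right) + \frac{3 \sqrt{-5 - \frac{1}{31}}}{- \frac{1}{31}}\right) = - 63 \left(- \frac{3}{31} + 3 \left(-31\right) \sqrt{- \frac{156}{31}}\right) = - 63 \left(- \frac{3}{31} + 3 \left(-31\right) \frac{2 i \sqrt{1209}}{31}\right) = - 63 \left(- \frac{3}{31} - 6 i \sqrt{1209}\right) = \frac{189}{31} + 378 i \sqrt{1209}$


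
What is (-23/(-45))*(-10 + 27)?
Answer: 391/45 ≈ 8.6889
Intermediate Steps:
(-23/(-45))*(-10 + 27) = -23*(-1/45)*17 = (23/45)*17 = 391/45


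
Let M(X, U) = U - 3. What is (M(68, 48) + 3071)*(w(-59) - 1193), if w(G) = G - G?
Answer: -3717388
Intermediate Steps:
w(G) = 0
M(X, U) = -3 + U
(M(68, 48) + 3071)*(w(-59) - 1193) = ((-3 + 48) + 3071)*(0 - 1193) = (45 + 3071)*(-1193) = 3116*(-1193) = -3717388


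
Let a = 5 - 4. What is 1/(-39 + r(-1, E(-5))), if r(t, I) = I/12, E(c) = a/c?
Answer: -60/2341 ≈ -0.025630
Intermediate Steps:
a = 1
E(c) = 1/c
r(t, I) = I/12 (r(t, I) = I*(1/12) = I/12)
1/(-39 + r(-1, E(-5))) = 1/(-39 + (1/12)/(-5)) = 1/(-39 + (1/12)*(-⅕)) = 1/(-39 - 1/60) = 1/(-2341/60) = -60/2341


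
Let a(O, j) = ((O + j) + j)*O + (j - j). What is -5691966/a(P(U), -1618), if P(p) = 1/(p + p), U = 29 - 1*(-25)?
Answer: 66391091424/349487 ≈ 1.8997e+5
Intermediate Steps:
U = 54 (U = 29 + 25 = 54)
P(p) = 1/(2*p)
a(O, j) = O*(O + 2*j) (a(O, j) = (O + 2*j)*O + 0 = O*(O + 2*j) + 0 = O*(O + 2*j))
-5691966/a(P(U), -1618) = -5691966*108/((1/2)/54 + 2*(-1618)) = -5691966*108/((1/2)*(1/54) - 3236) = -5691966*108/(1/108 - 3236) = -5691966/((1/108)*(-349487/108)) = -5691966/(-349487/11664) = -5691966*(-11664/349487) = 66391091424/349487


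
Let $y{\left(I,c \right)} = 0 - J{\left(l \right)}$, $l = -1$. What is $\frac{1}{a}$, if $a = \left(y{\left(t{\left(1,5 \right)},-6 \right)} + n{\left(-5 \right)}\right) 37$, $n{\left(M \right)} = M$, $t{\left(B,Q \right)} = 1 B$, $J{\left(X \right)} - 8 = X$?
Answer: $- \frac{1}{444} \approx -0.0022523$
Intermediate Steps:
$J{\left(X \right)} = 8 + X$
$t{\left(B,Q \right)} = B$
$y{\left(I,c \right)} = -7$ ($y{\left(I,c \right)} = 0 - \left(8 - 1\right) = 0 - 7 = -7$)
$a = -444$ ($a = \left(-7 - 5\right) 37 = \left(-12\right) 37 = -444$)
$\frac{1}{a} = \frac{1}{-444} = - \frac{1}{444}$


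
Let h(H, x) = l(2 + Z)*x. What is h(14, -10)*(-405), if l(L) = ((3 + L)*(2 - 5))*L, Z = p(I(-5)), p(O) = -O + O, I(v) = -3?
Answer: -121500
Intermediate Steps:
p(O) = 0
Z = 0
l(L) = L*(-9 - 3*L) (l(L) = ((3 + L)*(-3))*L = (-9 - 3*L)*L = L*(-9 - 3*L))
h(H, x) = -30*x (h(H, x) = (-3*(2 + 0)*(3 + (2 + 0)))*x = (-3*2*(3 + 2))*x = (-3*2*5)*x = -30*x)
h(14, -10)*(-405) = -30*(-10)*(-405) = 300*(-405) = -121500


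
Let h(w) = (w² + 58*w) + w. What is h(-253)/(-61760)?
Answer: -24541/30880 ≈ -0.79472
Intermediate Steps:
h(w) = w² + 59*w
h(-253)/(-61760) = -253*(59 - 253)/(-61760) = -253*(-194)*(-1/61760) = 49082*(-1/61760) = -24541/30880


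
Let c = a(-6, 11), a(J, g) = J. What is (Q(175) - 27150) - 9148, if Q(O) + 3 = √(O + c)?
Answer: -36288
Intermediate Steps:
c = -6
Q(O) = -3 + √(-6 + O) (Q(O) = -3 + √(O - 6) = -3 + √(-6 + O))
(Q(175) - 27150) - 9148 = ((-3 + √(-6 + 175)) - 27150) - 9148 = ((-3 + √169) - 27150) - 9148 = ((-3 + 13) - 27150) - 9148 = (10 - 27150) - 9148 = -27140 - 9148 = -36288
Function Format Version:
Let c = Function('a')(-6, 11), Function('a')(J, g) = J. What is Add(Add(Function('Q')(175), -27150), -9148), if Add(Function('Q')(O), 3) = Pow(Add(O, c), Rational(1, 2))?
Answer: -36288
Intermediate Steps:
c = -6
Function('Q')(O) = Add(-3, Pow(Add(-6, O), Rational(1, 2))) (Function('Q')(O) = Add(-3, Pow(Add(O, -6), Rational(1, 2))) = Add(-3, Pow(Add(-6, O), Rational(1, 2))))
Add(Add(Function('Q')(175), -27150), -9148) = Add(Add(Add(-3, Pow(Add(-6, 175), Rational(1, 2))), -27150), -9148) = Add(Add(Add(-3, Pow(169, Rational(1, 2))), -27150), -9148) = Add(Add(Add(-3, 13), -27150), -9148) = Add(Add(10, -27150), -9148) = Add(-27140, -9148) = -36288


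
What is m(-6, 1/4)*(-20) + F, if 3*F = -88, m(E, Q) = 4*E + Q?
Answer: 1337/3 ≈ 445.67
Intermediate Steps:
m(E, Q) = Q + 4*E
F = -88/3 (F = (⅓)*(-88) = -88/3 ≈ -29.333)
m(-6, 1/4)*(-20) + F = (1/4 + 4*(-6))*(-20) - 88/3 = (¼ - 24)*(-20) - 88/3 = -95/4*(-20) - 88/3 = 475 - 88/3 = 1337/3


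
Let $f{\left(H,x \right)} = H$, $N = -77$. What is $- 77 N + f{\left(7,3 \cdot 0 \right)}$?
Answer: $5936$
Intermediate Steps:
$- 77 N + f{\left(7,3 \cdot 0 \right)} = \left(-77\right) \left(-77\right) + 7 = 5929 + 7 = 5936$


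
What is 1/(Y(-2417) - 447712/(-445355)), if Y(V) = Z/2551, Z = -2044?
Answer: 1136100605/231807692 ≈ 4.9010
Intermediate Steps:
Y(V) = -2044/2551
1/(Y(-2417) - 447712/(-445355)) = 1/(-2044/2551 - 447712/(-445355)) = 1/(-2044/2551 - 447712*(-1/445355)) = 1/(-2044/2551 + 447712/445355) = 1/(231807692/1136100605) = 1136100605/231807692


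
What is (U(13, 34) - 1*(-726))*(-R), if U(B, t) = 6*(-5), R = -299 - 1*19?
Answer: 221328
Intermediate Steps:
R = -318 (R = -299 - 19 = -318)
U(B, t) = -30
(U(13, 34) - 1*(-726))*(-R) = (-30 - 1*(-726))*(-1*(-318)) = (-30 + 726)*318 = 696*318 = 221328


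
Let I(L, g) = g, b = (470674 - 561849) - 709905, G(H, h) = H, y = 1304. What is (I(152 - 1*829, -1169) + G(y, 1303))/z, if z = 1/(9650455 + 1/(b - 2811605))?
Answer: 941329458585198/722537 ≈ 1.3028e+9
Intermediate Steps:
b = -801080 (b = -91175 - 709905 = -801080)
z = 3612685/34864054021674 (z = 1/(9650455 + 1/(-801080 - 2811605)) = 1/(9650455 + 1/(-3612685)) = 1/(9650455 - 1/3612685) = 1/(34864054021674/3612685) = 3612685/34864054021674 ≈ 1.0362e-7)
(I(152 - 1*829, -1169) + G(y, 1303))/z = (-1169 + 1304)/(3612685/34864054021674) = 135*(34864054021674/3612685) = 941329458585198/722537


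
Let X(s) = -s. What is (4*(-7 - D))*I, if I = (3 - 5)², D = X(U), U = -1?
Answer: -128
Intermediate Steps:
D = 1 (D = -1*(-1) = 1)
I = 4 (I = (-2)² = 4)
(4*(-7 - D))*I = (4*(-7 - 1*1))*4 = (4*(-7 - 1))*4 = (4*(-8))*4 = -32*4 = -128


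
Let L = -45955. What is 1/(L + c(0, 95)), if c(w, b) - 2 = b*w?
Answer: -1/45953 ≈ -2.1761e-5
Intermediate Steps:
c(w, b) = 2 + b*w
1/(L + c(0, 95)) = 1/(-45955 + (2 + 95*0)) = 1/(-45955 + (2 + 0)) = 1/(-45955 + 2) = 1/(-45953) = -1/45953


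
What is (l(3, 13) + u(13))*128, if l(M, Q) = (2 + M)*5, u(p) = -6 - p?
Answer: 768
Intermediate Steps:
l(M, Q) = 10 + 5*M
(l(3, 13) + u(13))*128 = ((10 + 5*3) + (-6 - 1*13))*128 = ((10 + 15) + (-6 - 13))*128 = (25 - 19)*128 = 6*128 = 768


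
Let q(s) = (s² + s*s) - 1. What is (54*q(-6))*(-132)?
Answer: -506088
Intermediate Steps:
q(s) = -1 + 2*s² (q(s) = (s² + s²) - 1 = 2*s² - 1 = -1 + 2*s²)
(54*q(-6))*(-132) = (54*(-1 + 2*(-6)²))*(-132) = (54*(-1 + 2*36))*(-132) = (54*(-1 + 72))*(-132) = (54*71)*(-132) = 3834*(-132) = -506088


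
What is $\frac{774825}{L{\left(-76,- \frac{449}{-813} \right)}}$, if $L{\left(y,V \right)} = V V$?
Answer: $\frac{512135305425}{201601} \approx 2.5403 \cdot 10^{6}$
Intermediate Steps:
$L{\left(y,V \right)} = V^{2}$
$\frac{774825}{L{\left(-76,- \frac{449}{-813} \right)}} = \frac{774825}{\left(- \frac{449}{-813}\right)^{2}} = \frac{774825}{\left(\left(-449\right) \left(- \frac{1}{813}\right)\right)^{2}} = \frac{774825}{\left(\frac{449}{813}\right)^{2}} = \frac{774825}{\frac{201601}{660969}} = 774825 \cdot \frac{660969}{201601} = \frac{512135305425}{201601}$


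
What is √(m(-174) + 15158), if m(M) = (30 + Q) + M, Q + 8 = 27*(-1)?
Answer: √14979 ≈ 122.39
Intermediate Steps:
Q = -35 (Q = -8 + 27*(-1) = -8 - 27 = -35)
m(M) = -5 + M (m(M) = (30 - 35) + M = -5 + M)
√(m(-174) + 15158) = √((-5 - 174) + 15158) = √(-179 + 15158) = √14979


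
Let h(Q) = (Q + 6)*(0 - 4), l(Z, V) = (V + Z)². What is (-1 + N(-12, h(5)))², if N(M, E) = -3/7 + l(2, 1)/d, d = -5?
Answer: 12769/1225 ≈ 10.424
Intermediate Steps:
h(Q) = -24 - 4*Q (h(Q) = (6 + Q)*(-4) = -24 - 4*Q)
N(M, E) = -78/35 (N(M, E) = -3/7 + (1 + 2)²/(-5) = -3*⅐ + 3²*(-⅕) = -3/7 + 9*(-⅕) = -3/7 - 9/5 = -78/35)
(-1 + N(-12, h(5)))² = (-1 - 78/35)² = (-113/35)² = 12769/1225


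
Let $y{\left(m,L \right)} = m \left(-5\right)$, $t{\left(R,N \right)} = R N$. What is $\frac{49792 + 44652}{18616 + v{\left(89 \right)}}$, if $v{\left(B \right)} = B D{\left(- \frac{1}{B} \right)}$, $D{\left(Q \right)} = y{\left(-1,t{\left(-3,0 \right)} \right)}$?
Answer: $\frac{13492}{2723} \approx 4.9548$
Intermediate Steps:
$t{\left(R,N \right)} = N R$
$y{\left(m,L \right)} = - 5 m$
$D{\left(Q \right)} = 5$ ($D{\left(Q \right)} = \left(-5\right) \left(-1\right) = 5$)
$v{\left(B \right)} = 5 B$ ($v{\left(B \right)} = B 5 = 5 B$)
$\frac{49792 + 44652}{18616 + v{\left(89 \right)}} = \frac{49792 + 44652}{18616 + 5 \cdot 89} = \frac{94444}{18616 + 445} = \frac{94444}{19061} = 94444 \cdot \frac{1}{19061} = \frac{13492}{2723}$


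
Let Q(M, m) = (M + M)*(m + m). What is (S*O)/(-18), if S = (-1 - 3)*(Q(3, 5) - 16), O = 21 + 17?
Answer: 3344/9 ≈ 371.56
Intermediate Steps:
Q(M, m) = 4*M*m (Q(M, m) = (2*M)*(2*m) = 4*M*m)
O = 38
S = -176 (S = (-1 - 3)*(4*3*5 - 16) = -4*(60 - 16) = -4*44 = -176)
(S*O)/(-18) = -176*38/(-18) = -6688*(-1/18) = 3344/9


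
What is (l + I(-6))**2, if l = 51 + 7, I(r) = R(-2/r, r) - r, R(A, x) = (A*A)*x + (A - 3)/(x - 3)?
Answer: 2951524/729 ≈ 4048.7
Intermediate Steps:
R(A, x) = x*A**2 + (-3 + A)/(-3 + x) (R(A, x) = A**2*x + (-3 + A)/(-3 + x) = x*A**2 + (-3 + A)/(-3 + x))
I(r) = -r + (1 - 14/r)/(-3 + r) (I(r) = (-3 - 2/r + (-2/r)**2*r**2 - 3*r*(-2/r)**2)/(-3 + r) - r = (-3 - 2/r + (4/r**2)*r**2 - 3*r*4/r**2)/(-3 + r) - r = (-3 - 2/r + 4 - 12/r)/(-3 + r) - r = (1 - 14/r)/(-3 + r) - r = -r + (1 - 14/r)/(-3 + r))
l = 58
(l + I(-6))**2 = (58 + (-14 - 6 + (-6)**2*(3 - 1*(-6)))/((-6)*(-3 - 6)))**2 = (58 - 1/6*(-14 - 6 + 36*(3 + 6))/(-9))**2 = (58 - 1/6*(-1/9)*(-14 - 6 + 36*9))**2 = (58 - 1/6*(-1/9)*(-14 - 6 + 324))**2 = (58 - 1/6*(-1/9)*304)**2 = (58 + 152/27)**2 = (1718/27)**2 = 2951524/729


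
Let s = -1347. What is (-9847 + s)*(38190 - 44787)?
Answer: 73846818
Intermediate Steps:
(-9847 + s)*(38190 - 44787) = (-9847 - 1347)*(38190 - 44787) = -11194*(-6597) = 73846818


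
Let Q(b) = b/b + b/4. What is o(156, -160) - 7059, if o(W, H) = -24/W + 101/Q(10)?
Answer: -639757/91 ≈ -7030.3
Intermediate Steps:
Q(b) = 1 + b/4 (Q(b) = 1 + b*(¼) = 1 + b/4)
o(W, H) = 202/7 - 24/W (o(W, H) = -24/W + 101/(1 + (¼)*10) = -24/W + 101/(1 + 5/2) = -24/W + 101/(7/2) = -24/W + 101*(2/7) = -24/W + 202/7 = 202/7 - 24/W)
o(156, -160) - 7059 = (202/7 - 24/156) - 7059 = (202/7 - 24*1/156) - 7059 = (202/7 - 2/13) - 7059 = 2612/91 - 7059 = -639757/91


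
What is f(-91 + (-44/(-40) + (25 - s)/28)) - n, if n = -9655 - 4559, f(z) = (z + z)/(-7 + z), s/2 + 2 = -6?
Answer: 189938016/13361 ≈ 14216.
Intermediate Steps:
s = -16 (s = -4 + 2*(-6) = -4 - 12 = -16)
f(z) = 2*z/(-7 + z) (f(z) = (2*z)/(-7 + z) = 2*z/(-7 + z))
n = -14214
f(-91 + (-44/(-40) + (25 - s)/28)) - n = 2*(-91 + (-44/(-40) + (25 - 1*(-16))/28))/(-7 + (-91 + (-44/(-40) + (25 - 1*(-16))/28))) - 1*(-14214) = 2*(-91 + (-44*(-1/40) + (25 + 16)*(1/28)))/(-7 + (-91 + (-44*(-1/40) + (25 + 16)*(1/28)))) + 14214 = 2*(-91 + (11/10 + 41*(1/28)))/(-7 + (-91 + (11/10 + 41*(1/28)))) + 14214 = 2*(-91 + (11/10 + 41/28))/(-7 + (-91 + (11/10 + 41/28))) + 14214 = 2*(-91 + 359/140)/(-7 + (-91 + 359/140)) + 14214 = 2*(-12381/140)/(-7 - 12381/140) + 14214 = 2*(-12381/140)/(-13361/140) + 14214 = 2*(-12381/140)*(-140/13361) + 14214 = 24762/13361 + 14214 = 189938016/13361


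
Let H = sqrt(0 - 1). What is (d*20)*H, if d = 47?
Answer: 940*I ≈ 940.0*I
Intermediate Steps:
H = I (H = sqrt(-1) = I ≈ 1.0*I)
(d*20)*H = (47*20)*I = 940*I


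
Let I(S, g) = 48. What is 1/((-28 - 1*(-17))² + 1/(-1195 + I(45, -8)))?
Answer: 1147/138786 ≈ 0.0082645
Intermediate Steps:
1/((-28 - 1*(-17))² + 1/(-1195 + I(45, -8))) = 1/((-28 - 1*(-17))² + 1/(-1195 + 48)) = 1/((-28 + 17)² + 1/(-1147)) = 1/((-11)² - 1/1147) = 1/(121 - 1/1147) = 1/(138786/1147) = 1147/138786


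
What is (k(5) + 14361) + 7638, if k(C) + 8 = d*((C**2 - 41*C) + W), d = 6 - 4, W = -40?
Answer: 21551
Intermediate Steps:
d = 2
k(C) = -88 - 82*C + 2*C**2 (k(C) = -8 + 2*((C**2 - 41*C) - 40) = -8 + 2*(-40 + C**2 - 41*C) = -8 + (-80 - 82*C + 2*C**2) = -88 - 82*C + 2*C**2)
(k(5) + 14361) + 7638 = ((-88 - 82*5 + 2*5**2) + 14361) + 7638 = ((-88 - 410 + 2*25) + 14361) + 7638 = ((-88 - 410 + 50) + 14361) + 7638 = (-448 + 14361) + 7638 = 13913 + 7638 = 21551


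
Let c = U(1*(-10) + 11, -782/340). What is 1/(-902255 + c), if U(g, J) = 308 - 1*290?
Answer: -1/902237 ≈ -1.1084e-6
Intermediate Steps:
U(g, J) = 18 (U(g, J) = 308 - 290 = 18)
c = 18
1/(-902255 + c) = 1/(-902255 + 18) = 1/(-902237) = -1/902237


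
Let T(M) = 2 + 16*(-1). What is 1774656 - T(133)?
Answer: 1774670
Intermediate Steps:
T(M) = -14 (T(M) = 2 - 16 = -14)
1774656 - T(133) = 1774656 - 1*(-14) = 1774656 + 14 = 1774670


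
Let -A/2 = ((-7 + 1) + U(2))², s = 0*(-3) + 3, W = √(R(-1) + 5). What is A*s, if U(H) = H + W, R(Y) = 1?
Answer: -132 + 48*√6 ≈ -14.424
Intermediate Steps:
W = √6 (W = √(1 + 5) = √6 ≈ 2.4495)
s = 3 (s = 0 + 3 = 3)
U(H) = H + √6
A = -2*(-4 + √6)² (A = -2*((-7 + 1) + (2 + √6))² = -2*(-6 + (2 + √6))² = -2*(-4 + √6)² ≈ -4.8082)
A*s = (-44 + 16*√6)*3 = -132 + 48*√6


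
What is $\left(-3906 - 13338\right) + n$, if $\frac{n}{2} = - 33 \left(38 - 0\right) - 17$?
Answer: $-19786$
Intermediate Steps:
$n = -2542$ ($n = 2 \left(- 33 \left(38 - 0\right) - 17\right) = 2 \left(- 33 \left(38 + 0\right) - 17\right) = 2 \left(\left(-33\right) 38 - 17\right) = 2 \left(-1254 - 17\right) = 2 \left(-1271\right) = -2542$)
$\left(-3906 - 13338\right) + n = \left(-3906 - 13338\right) - 2542 = -17244 - 2542 = -19786$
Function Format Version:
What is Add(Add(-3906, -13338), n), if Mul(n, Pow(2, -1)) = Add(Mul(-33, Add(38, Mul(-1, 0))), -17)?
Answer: -19786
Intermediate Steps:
n = -2542 (n = Mul(2, Add(Mul(-33, Add(38, Mul(-1, 0))), -17)) = Mul(2, Add(Mul(-33, Add(38, 0)), -17)) = Mul(2, Add(Mul(-33, 38), -17)) = Mul(2, Add(-1254, -17)) = Mul(2, -1271) = -2542)
Add(Add(-3906, -13338), n) = Add(Add(-3906, -13338), -2542) = Add(-17244, -2542) = -19786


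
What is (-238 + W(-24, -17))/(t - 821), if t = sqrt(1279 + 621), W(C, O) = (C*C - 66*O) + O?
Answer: -394901/224047 - 4810*sqrt(19)/224047 ≈ -1.8562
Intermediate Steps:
W(C, O) = C**2 - 65*O (W(C, O) = (C**2 - 66*O) + O = C**2 - 65*O)
t = 10*sqrt(19) (t = sqrt(1900) = 10*sqrt(19) ≈ 43.589)
(-238 + W(-24, -17))/(t - 821) = (-238 + ((-24)**2 - 65*(-17)))/(10*sqrt(19) - 821) = (-238 + (576 + 1105))/(-821 + 10*sqrt(19)) = (-238 + 1681)/(-821 + 10*sqrt(19)) = 1443/(-821 + 10*sqrt(19))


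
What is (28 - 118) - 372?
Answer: -462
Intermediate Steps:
(28 - 118) - 372 = -90 - 372 = -462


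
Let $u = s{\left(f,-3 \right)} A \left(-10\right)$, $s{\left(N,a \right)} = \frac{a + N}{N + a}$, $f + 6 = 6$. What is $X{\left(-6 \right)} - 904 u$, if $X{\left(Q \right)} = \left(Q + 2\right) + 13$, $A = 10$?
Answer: $90409$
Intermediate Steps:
$f = 0$ ($f = -6 + 6 = 0$)
$s{\left(N,a \right)} = 1$ ($s{\left(N,a \right)} = \frac{N + a}{N + a} = 1$)
$X{\left(Q \right)} = 15 + Q$ ($X{\left(Q \right)} = \left(2 + Q\right) + 13 = 15 + Q$)
$u = -100$ ($u = 1 \cdot 10 \left(-10\right) = 10 \left(-10\right) = -100$)
$X{\left(-6 \right)} - 904 u = \left(15 - 6\right) - -90400 = 9 + 90400 = 90409$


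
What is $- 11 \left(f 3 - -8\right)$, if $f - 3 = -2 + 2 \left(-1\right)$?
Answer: $-55$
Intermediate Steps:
$f = -1$ ($f = 3 + \left(-2 + 2 \left(-1\right)\right) = 3 - 4 = -1$)
$- 11 \left(f 3 - -8\right) = - 11 \left(\left(-1\right) 3 - -8\right) = - 11 \left(-3 + 8\right) = \left(-11\right) 5 = -55$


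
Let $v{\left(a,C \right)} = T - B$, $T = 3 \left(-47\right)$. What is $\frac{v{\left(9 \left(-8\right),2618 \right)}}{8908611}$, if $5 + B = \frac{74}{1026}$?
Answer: $- \frac{69805}{4570117443} \approx -1.5274 \cdot 10^{-5}$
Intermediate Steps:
$B = - \frac{2528}{513}$ ($B = -5 + \frac{74}{1026} = -5 + 74 \cdot \frac{1}{1026} = -5 + \frac{37}{513} = - \frac{2528}{513} \approx -4.9279$)
$T = -141$
$v{\left(a,C \right)} = - \frac{69805}{513}$ ($v{\left(a,C \right)} = -141 - - \frac{2528}{513} = -141 + \frac{2528}{513} = - \frac{69805}{513}$)
$\frac{v{\left(9 \left(-8\right),2618 \right)}}{8908611} = - \frac{69805}{513 \cdot 8908611} = \left(- \frac{69805}{513}\right) \frac{1}{8908611} = - \frac{69805}{4570117443}$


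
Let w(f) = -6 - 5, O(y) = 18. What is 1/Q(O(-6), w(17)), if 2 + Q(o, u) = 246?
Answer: 1/244 ≈ 0.0040984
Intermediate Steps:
w(f) = -11
Q(o, u) = 244 (Q(o, u) = -2 + 246 = 244)
1/Q(O(-6), w(17)) = 1/244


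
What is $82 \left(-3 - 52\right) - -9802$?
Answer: $5292$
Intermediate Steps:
$82 \left(-3 - 52\right) - -9802 = 82 \left(-55\right) + \left(-11953 + 21755\right) = -4510 + 9802 = 5292$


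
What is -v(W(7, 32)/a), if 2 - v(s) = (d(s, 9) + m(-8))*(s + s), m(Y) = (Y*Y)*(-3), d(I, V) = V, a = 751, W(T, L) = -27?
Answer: 8380/751 ≈ 11.158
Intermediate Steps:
m(Y) = -3*Y² (m(Y) = Y²*(-3) = -3*Y²)
v(s) = 2 + 366*s (v(s) = 2 - (9 - 3*(-8)²)*(s + s) = 2 - (9 - 3*64)*2*s = 2 - (9 - 192)*2*s = 2 - (-183)*2*s = 2 - (-366)*s = 2 + 366*s)
-v(W(7, 32)/a) = -(2 + 366*(-27/751)) = -(2 - 9882/751) = -1*(-8380/751) = 8380/751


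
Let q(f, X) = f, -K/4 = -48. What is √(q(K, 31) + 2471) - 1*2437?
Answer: -2437 + √2663 ≈ -2385.4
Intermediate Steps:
K = 192 (K = -4*(-48) = 192)
√(q(K, 31) + 2471) - 1*2437 = √(192 + 2471) - 1*2437 = √2663 - 2437 = -2437 + √2663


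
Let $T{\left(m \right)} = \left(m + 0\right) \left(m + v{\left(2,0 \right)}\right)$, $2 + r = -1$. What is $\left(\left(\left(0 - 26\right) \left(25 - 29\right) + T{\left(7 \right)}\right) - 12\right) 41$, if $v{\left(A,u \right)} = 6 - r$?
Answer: $8364$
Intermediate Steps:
$r = -3$ ($r = -2 - 1 = -3$)
$v{\left(A,u \right)} = 9$ ($v{\left(A,u \right)} = 6 - -3 = 6 + 3 = 9$)
$T{\left(m \right)} = m \left(9 + m\right)$ ($T{\left(m \right)} = \left(m + 0\right) \left(m + 9\right) = m \left(9 + m\right)$)
$\left(\left(\left(0 - 26\right) \left(25 - 29\right) + T{\left(7 \right)}\right) - 12\right) 41 = \left(\left(\left(0 - 26\right) \left(25 - 29\right) + 7 \left(9 + 7\right)\right) - 12\right) 41 = \left(\left(\left(-26\right) \left(-4\right) + 7 \cdot 16\right) - 12\right) 41 = \left(\left(104 + 112\right) - 12\right) 41 = \left(216 - 12\right) 41 = 204 \cdot 41 = 8364$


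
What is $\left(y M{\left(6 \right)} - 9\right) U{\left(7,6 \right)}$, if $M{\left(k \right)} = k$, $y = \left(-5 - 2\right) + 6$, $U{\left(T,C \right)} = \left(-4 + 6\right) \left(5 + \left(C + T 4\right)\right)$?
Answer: $-1170$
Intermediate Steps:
$U{\left(T,C \right)} = 10 + 2 C + 8 T$ ($U{\left(T,C \right)} = 2 \left(5 + \left(C + 4 T\right)\right) = 2 \left(5 + C + 4 T\right) = 10 + 2 C + 8 T$)
$y = -1$ ($y = -7 + 6 = -1$)
$\left(y M{\left(6 \right)} - 9\right) U{\left(7,6 \right)} = \left(\left(-1\right) 6 - 9\right) \left(10 + 2 \cdot 6 + 8 \cdot 7\right) = \left(-6 - 9\right) \left(10 + 12 + 56\right) = \left(-15\right) 78 = -1170$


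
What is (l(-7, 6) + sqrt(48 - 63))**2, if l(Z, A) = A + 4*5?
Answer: (26 + I*sqrt(15))**2 ≈ 661.0 + 201.4*I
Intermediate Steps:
l(Z, A) = 20 + A (l(Z, A) = A + 20 = 20 + A)
(l(-7, 6) + sqrt(48 - 63))**2 = ((20 + 6) + sqrt(48 - 63))**2 = (26 + sqrt(-15))**2 = (26 + I*sqrt(15))**2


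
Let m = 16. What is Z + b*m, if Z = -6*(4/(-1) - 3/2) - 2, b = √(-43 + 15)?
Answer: 31 + 32*I*√7 ≈ 31.0 + 84.664*I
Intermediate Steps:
b = 2*I*√7 (b = √(-28) = 2*I*√7 ≈ 5.2915*I)
Z = 31 (Z = -6*(4*(-1) - 3*½) - 2 = -6*(-4 - 3/2) - 2 = -6*(-11/2) - 2 = 33 - 2 = 31)
Z + b*m = 31 + (2*I*√7)*16 = 31 + 32*I*√7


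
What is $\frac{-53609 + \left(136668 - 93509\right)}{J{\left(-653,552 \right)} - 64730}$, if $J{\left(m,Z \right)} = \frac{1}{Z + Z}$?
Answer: $\frac{11536800}{71461919} \approx 0.16144$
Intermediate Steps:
$J{\left(m,Z \right)} = \frac{1}{2 Z}$
$\frac{-53609 + \left(136668 - 93509\right)}{J{\left(-653,552 \right)} - 64730} = \frac{-53609 + \left(136668 - 93509\right)}{\frac{1}{2 \cdot 552} - 64730} = \frac{-53609 + \left(136668 - 93509\right)}{\frac{1}{2} \cdot \frac{1}{552} - 64730} = \frac{-53609 + 43159}{\frac{1}{1104} - 64730} = - \frac{10450}{- \frac{71461919}{1104}} = \left(-10450\right) \left(- \frac{1104}{71461919}\right) = \frac{11536800}{71461919}$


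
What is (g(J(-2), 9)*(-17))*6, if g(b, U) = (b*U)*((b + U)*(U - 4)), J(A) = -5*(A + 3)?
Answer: 91800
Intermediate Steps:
J(A) = -15 - 5*A (J(A) = -5*(3 + A) = -15 - 5*A)
g(b, U) = U*b*(-4 + U)*(U + b) (g(b, U) = (U*b)*((U + b)*(-4 + U)) = (U*b)*((-4 + U)*(U + b)) = U*b*(-4 + U)*(U + b))
(g(J(-2), 9)*(-17))*6 = ((9*(-15 - 5*(-2))*(9² - 4*9 - 4*(-15 - 5*(-2)) + 9*(-15 - 5*(-2))))*(-17))*6 = ((9*(-15 + 10)*(81 - 36 - 4*(-15 + 10) + 9*(-15 + 10)))*(-17))*6 = ((9*(-5)*(81 - 36 - 4*(-5) + 9*(-5)))*(-17))*6 = ((9*(-5)*(81 - 36 + 20 - 45))*(-17))*6 = ((9*(-5)*20)*(-17))*6 = -900*(-17)*6 = 15300*6 = 91800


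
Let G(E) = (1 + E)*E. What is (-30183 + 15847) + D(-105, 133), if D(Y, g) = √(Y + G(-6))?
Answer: -14336 + 5*I*√3 ≈ -14336.0 + 8.6602*I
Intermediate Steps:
G(E) = E*(1 + E)
D(Y, g) = √(30 + Y) (D(Y, g) = √(Y - 6*(1 - 6)) = √(Y - 6*(-5)) = √(Y + 30) = √(30 + Y))
(-30183 + 15847) + D(-105, 133) = (-30183 + 15847) + √(30 - 105) = -14336 + √(-75) = -14336 + 5*I*√3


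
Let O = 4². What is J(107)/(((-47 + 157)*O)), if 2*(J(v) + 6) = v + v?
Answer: 101/1760 ≈ 0.057386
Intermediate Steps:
O = 16
J(v) = -6 + v (J(v) = -6 + (v + v)/2 = -6 + (2*v)/2 = -6 + v)
J(107)/(((-47 + 157)*O)) = (-6 + 107)/(((-47 + 157)*16)) = 101/((110*16)) = 101/1760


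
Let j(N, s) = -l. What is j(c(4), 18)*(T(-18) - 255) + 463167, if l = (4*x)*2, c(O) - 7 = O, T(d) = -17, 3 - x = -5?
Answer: 480575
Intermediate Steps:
x = 8 (x = 3 - 1*(-5) = 3 + 5 = 8)
c(O) = 7 + O
l = 64 (l = (4*8)*2 = 32*2 = 64)
j(N, s) = -64 (j(N, s) = -1*64 = -64)
j(c(4), 18)*(T(-18) - 255) + 463167 = -64*(-17 - 255) + 463167 = -64*(-272) + 463167 = 17408 + 463167 = 480575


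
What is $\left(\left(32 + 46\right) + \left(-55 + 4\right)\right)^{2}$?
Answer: $729$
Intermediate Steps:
$\left(\left(32 + 46\right) + \left(-55 + 4\right)\right)^{2} = \left(78 - 51\right)^{2} = 27^{2} = 729$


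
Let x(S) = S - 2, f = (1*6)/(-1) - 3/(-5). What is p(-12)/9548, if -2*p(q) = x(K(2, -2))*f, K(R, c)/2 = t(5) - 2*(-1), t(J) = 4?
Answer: 27/9548 ≈ 0.0028278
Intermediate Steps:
K(R, c) = 12 (K(R, c) = 2*(4 - 2*(-1)) = 2*(4 + 2) = 2*6 = 12)
f = -27/5 (f = 6*(-1) - 3*(-⅕) = -6 + ⅗ = -27/5 ≈ -5.4000)
x(S) = -2 + S
p(q) = 27 (p(q) = -(-2 + 12)*(-27)/(2*5) = -5*(-27)/5 = -½*(-54) = 27)
p(-12)/9548 = 27/9548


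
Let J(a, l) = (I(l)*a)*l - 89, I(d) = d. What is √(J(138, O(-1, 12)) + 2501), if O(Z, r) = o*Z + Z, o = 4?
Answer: √5862 ≈ 76.564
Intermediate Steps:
O(Z, r) = 5*Z (O(Z, r) = 4*Z + Z = 5*Z)
J(a, l) = -89 + a*l² (J(a, l) = (l*a)*l - 89 = (a*l)*l - 89 = a*l² - 89 = -89 + a*l²)
√(J(138, O(-1, 12)) + 2501) = √((-89 + 138*(5*(-1))²) + 2501) = √((-89 + 138*(-5)²) + 2501) = √((-89 + 138*25) + 2501) = √((-89 + 3450) + 2501) = √(3361 + 2501) = √5862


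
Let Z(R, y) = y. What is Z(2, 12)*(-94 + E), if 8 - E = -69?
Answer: -204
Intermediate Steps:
E = 77 (E = 8 - 1*(-69) = 8 + 69 = 77)
Z(2, 12)*(-94 + E) = 12*(-94 + 77) = 12*(-17) = -204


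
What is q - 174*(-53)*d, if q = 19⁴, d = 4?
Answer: 167209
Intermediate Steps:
q = 130321
q - 174*(-53)*d = 130321 - 174*(-53)*4 = 130321 - (-9222)*4 = 130321 - 1*(-36888) = 130321 + 36888 = 167209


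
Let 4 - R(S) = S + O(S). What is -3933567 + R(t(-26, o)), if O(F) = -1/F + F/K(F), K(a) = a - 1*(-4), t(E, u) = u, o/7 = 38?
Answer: -141263834633/35910 ≈ -3.9338e+6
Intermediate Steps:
o = 266 (o = 7*38 = 266)
K(a) = 4 + a (K(a) = a + 4 = 4 + a)
O(F) = -1/F + F/(4 + F)
R(S) = 4 - S - (-4 + S² - S)/(S*(4 + S)) (R(S) = 4 - (S + (-4 + S² - S)/(S*(4 + S))) = 4 + (-S - (-4 + S² - S)/(S*(4 + S))) = 4 - S - (-4 + S² - S)/(S*(4 + S)))
-3933567 + R(t(-26, o)) = -3933567 + (4 - 1*266² - 1*266³ + 17*266)/(266*(4 + 266)) = -3933567 + (1/266)*(4 - 1*70756 - 1*18821096 + 4522)/270 = -3933567 + (1/266)*(1/270)*(4 - 70756 - 18821096 + 4522) = -3933567 + (1/266)*(1/270)*(-18887326) = -3933567 - 9443663/35910 = -141263834633/35910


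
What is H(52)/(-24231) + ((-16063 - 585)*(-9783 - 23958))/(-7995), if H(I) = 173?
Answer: -110658884341/1575015 ≈ -70259.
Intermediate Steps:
H(52)/(-24231) + ((-16063 - 585)*(-9783 - 23958))/(-7995) = 173/(-24231) + ((-16063 - 585)*(-9783 - 23958))/(-7995) = 173*(-1/24231) - 16648*(-33741)*(-1/7995) = -173/24231 + 561720168*(-1/7995) = -173/24231 - 187240056/2665 = -110658884341/1575015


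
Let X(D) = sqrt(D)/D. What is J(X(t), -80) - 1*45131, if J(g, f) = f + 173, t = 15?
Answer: -45038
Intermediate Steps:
X(D) = 1/sqrt(D)
J(g, f) = 173 + f
J(X(t), -80) - 1*45131 = (173 - 80) - 1*45131 = 93 - 45131 = -45038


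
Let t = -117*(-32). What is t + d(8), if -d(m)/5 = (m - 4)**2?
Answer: 3664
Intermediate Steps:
d(m) = -5*(-4 + m)**2 (d(m) = -5*(m - 4)**2 = -5*(-4 + m)**2)
t = 3744
t + d(8) = 3744 - 5*(-4 + 8)**2 = 3744 - 5*4**2 = 3744 - 5*16 = 3744 - 80 = 3664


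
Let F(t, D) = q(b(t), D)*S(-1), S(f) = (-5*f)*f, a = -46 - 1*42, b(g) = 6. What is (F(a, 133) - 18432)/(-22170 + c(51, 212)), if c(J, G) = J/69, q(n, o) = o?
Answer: 439231/509893 ≈ 0.86142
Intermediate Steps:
a = -88 (a = -46 - 42 = -88)
S(f) = -5*f²
c(J, G) = J/69 (c(J, G) = J*(1/69) = J/69)
F(t, D) = -5*D (F(t, D) = D*(-5*(-1)²) = D*(-5*1) = D*(-5) = -5*D)
(F(a, 133) - 18432)/(-22170 + c(51, 212)) = (-5*133 - 18432)/(-22170 + (1/69)*51) = (-665 - 18432)/(-22170 + 17/23) = -19097/(-509893/23) = -19097*(-23/509893) = 439231/509893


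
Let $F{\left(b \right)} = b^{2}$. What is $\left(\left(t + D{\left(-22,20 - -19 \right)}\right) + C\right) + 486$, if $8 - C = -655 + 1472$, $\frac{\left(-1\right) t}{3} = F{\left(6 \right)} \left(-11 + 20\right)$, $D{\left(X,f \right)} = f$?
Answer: $-1256$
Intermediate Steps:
$t = -972$ ($t = - 3 \cdot 6^{2} \left(-11 + 20\right) = - 3 \cdot 36 \cdot 9 = \left(-3\right) 324 = -972$)
$C = -809$ ($C = 8 - \left(-655 + 1472\right) = 8 - 817 = -809$)
$\left(\left(t + D{\left(-22,20 - -19 \right)}\right) + C\right) + 486 = \left(\left(-972 + \left(20 - -19\right)\right) - 809\right) + 486 = \left(\left(-972 + \left(20 + 19\right)\right) - 809\right) + 486 = \left(\left(-972 + 39\right) - 809\right) + 486 = \left(-933 - 809\right) + 486 = -1742 + 486 = -1256$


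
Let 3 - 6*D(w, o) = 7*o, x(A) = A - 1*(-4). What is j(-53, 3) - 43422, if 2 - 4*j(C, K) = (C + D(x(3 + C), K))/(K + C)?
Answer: -2171089/50 ≈ -43422.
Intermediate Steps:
x(A) = 4 + A (x(A) = A + 4 = 4 + A)
D(w, o) = 1/2 - 7*o/6
j(C, K) = 1/2 - (1/2 + C - 7*K/6)/(4*(C + K)) (j(C, K) = 1/2 - (C + (1/2 - 7*K/6))/(4*(K + C)) = 1/2 - (1/2 + C - 7*K/6)/(4*(C + K)))
j(-53, 3) - 43422 = (-3 + 6*(-53) + 19*3)/(24*(-53 + 3)) - 43422 = (1/24)*(-3 - 318 + 57)/(-50) - 43422 = (1/24)*(-1/50)*(-264) - 43422 = 11/50 - 43422 = -2171089/50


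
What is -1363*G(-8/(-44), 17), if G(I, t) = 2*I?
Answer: -5452/11 ≈ -495.64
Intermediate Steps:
-1363*G(-8/(-44), 17) = -2726*(-8/(-44)) = -2726*(-8*(-1/44)) = -2726*2/11 = -1363*4/11 = -5452/11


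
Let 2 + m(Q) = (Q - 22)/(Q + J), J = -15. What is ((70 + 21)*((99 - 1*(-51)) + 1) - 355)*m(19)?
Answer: -73623/2 ≈ -36812.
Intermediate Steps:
m(Q) = -2 + (-22 + Q)/(-15 + Q) (m(Q) = -2 + (Q - 22)/(Q - 15) = -2 + (-22 + Q)/(-15 + Q))
((70 + 21)*((99 - 1*(-51)) + 1) - 355)*m(19) = ((70 + 21)*((99 - 1*(-51)) + 1) - 355)*((8 - 1*19)/(-15 + 19)) = (91*((99 + 51) + 1) - 355)*((8 - 19)/4) = (91*(150 + 1) - 355)*((¼)*(-11)) = (91*151 - 355)*(-11/4) = (13741 - 355)*(-11/4) = 13386*(-11/4) = -73623/2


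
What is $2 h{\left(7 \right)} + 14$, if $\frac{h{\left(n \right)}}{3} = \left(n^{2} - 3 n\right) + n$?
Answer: $224$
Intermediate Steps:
$h{\left(n \right)} = - 6 n + 3 n^{2}$ ($h{\left(n \right)} = 3 \left(\left(n^{2} - 3 n\right) + n\right) = 3 \left(n^{2} - 2 n\right) = - 6 n + 3 n^{2}$)
$2 h{\left(7 \right)} + 14 = 2 \cdot 3 \cdot 7 \left(-2 + 7\right) + 14 = 2 \cdot 3 \cdot 7 \cdot 5 + 14 = 2 \cdot 105 + 14 = 210 + 14 = 224$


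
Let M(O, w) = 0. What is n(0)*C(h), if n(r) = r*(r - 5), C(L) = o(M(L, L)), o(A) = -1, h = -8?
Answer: 0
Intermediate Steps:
C(L) = -1
n(r) = r*(-5 + r)
n(0)*C(h) = (0*(-5 + 0))*(-1) = (0*(-5))*(-1) = 0*(-1) = 0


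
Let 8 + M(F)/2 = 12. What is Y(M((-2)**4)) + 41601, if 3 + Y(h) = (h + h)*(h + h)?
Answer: 41854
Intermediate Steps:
M(F) = 8 (M(F) = -16 + 2*12 = -16 + 24 = 8)
Y(h) = -3 + 4*h**2 (Y(h) = -3 + (h + h)*(h + h) = -3 + (2*h)*(2*h) = -3 + 4*h**2)
Y(M((-2)**4)) + 41601 = (-3 + 4*8**2) + 41601 = (-3 + 4*64) + 41601 = (-3 + 256) + 41601 = 253 + 41601 = 41854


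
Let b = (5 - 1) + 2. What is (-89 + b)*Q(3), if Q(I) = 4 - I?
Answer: -83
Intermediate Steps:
b = 6 (b = 4 + 2 = 6)
(-89 + b)*Q(3) = (-89 + 6)*(4 - 1*3) = -83*(4 - 3) = -83*1 = -83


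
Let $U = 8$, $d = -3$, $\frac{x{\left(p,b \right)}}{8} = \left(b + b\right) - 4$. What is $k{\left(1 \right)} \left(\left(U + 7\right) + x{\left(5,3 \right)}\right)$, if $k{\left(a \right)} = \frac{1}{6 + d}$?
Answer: $\frac{31}{3} \approx 10.333$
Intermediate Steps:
$x{\left(p,b \right)} = -32 + 16 b$ ($x{\left(p,b \right)} = 8 \left(\left(b + b\right) - 4\right) = 8 \left(2 b - 4\right) = 8 \left(-4 + 2 b\right) = -32 + 16 b$)
$k{\left(a \right)} = \frac{1}{3}$ ($k{\left(a \right)} = \frac{1}{6 - 3} = \frac{1}{3}$)
$k{\left(1 \right)} \left(\left(U + 7\right) + x{\left(5,3 \right)}\right) = \frac{\left(8 + 7\right) + \left(-32 + 16 \cdot 3\right)}{3} = \frac{15 + \left(-32 + 48\right)}{3} = \frac{15 + 16}{3} = \frac{1}{3} \cdot 31 = \frac{31}{3}$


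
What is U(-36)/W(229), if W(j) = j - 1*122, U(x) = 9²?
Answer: 81/107 ≈ 0.75701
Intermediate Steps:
U(x) = 81
W(j) = -122 + j (W(j) = j - 122 = -122 + j)
U(-36)/W(229) = 81/(-122 + 229) = 81/107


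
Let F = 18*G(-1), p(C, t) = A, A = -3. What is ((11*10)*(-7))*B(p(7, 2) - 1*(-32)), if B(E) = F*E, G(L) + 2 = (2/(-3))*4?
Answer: 1875720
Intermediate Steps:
G(L) = -14/3 (G(L) = -2 + (2/(-3))*4 = -2 + (2*(-1/3))*4 = -2 - 2/3*4 = -2 - 8/3 = -14/3)
p(C, t) = -3
F = -84 (F = 18*(-14/3) = -84)
B(E) = -84*E
((11*10)*(-7))*B(p(7, 2) - 1*(-32)) = ((11*10)*(-7))*(-84*(-3 - 1*(-32))) = (110*(-7))*(-84*(-3 + 32)) = -(-64680)*29 = -770*(-2436) = 1875720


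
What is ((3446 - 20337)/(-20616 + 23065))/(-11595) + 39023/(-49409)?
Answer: -1107268589146/1403025622395 ≈ -0.78920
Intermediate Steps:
((3446 - 20337)/(-20616 + 23065))/(-11595) + 39023/(-49409) = -16891/2449*(-1/11595) + 39023*(-1/49409) = -16891*1/2449*(-1/11595) - 39023/49409 = -16891/2449*(-1/11595) - 39023/49409 = 16891/28396155 - 39023/49409 = -1107268589146/1403025622395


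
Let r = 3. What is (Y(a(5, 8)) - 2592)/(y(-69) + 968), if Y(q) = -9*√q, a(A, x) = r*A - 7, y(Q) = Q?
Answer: -2592/899 - 18*√2/899 ≈ -2.9115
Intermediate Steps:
a(A, x) = -7 + 3*A (a(A, x) = 3*A - 7 = -7 + 3*A)
(Y(a(5, 8)) - 2592)/(y(-69) + 968) = (-9*√(-7 + 3*5) - 2592)/(-69 + 968) = (-9*√(-7 + 15) - 2592)/899 = (-18*√2 - 2592)*(1/899) = (-2592 - 18*√2)*(1/899) = -2592/899 - 18*√2/899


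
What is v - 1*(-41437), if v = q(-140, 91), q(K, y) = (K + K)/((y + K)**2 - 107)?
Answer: 47528099/1147 ≈ 41437.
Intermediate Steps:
q(K, y) = 2*K/(-107 + (K + y)**2) (q(K, y) = (2*K)/((K + y)**2 - 107) = (2*K)/(-107 + (K + y)**2) = 2*K/(-107 + (K + y)**2))
v = -140/1147 (v = 2*(-140)/(-107 + (-140 + 91)**2) = 2*(-140)/(-107 + (-49)**2) = 2*(-140)/(-107 + 2401) = 2*(-140)/2294 = 2*(-140)*(1/2294) = -140/1147 ≈ -0.12206)
v - 1*(-41437) = -140/1147 - 1*(-41437) = -140/1147 + 41437 = 47528099/1147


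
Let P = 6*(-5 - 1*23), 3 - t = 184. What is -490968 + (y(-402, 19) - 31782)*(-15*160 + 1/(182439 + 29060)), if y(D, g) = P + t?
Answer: 16205779212437/211499 ≈ 7.6623e+7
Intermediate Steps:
t = -181 (t = 3 - 1*184 = 3 - 184 = -181)
P = -168 (P = 6*(-5 - 23) = 6*(-28) = -168)
y(D, g) = -349 (y(D, g) = -168 - 181 = -349)
-490968 + (y(-402, 19) - 31782)*(-15*160 + 1/(182439 + 29060)) = -490968 + (-349 - 31782)*(-15*160 + 1/(182439 + 29060)) = -490968 - 32131*(-2400 + 1/211499) = -490968 - 32131*(-507597599/211499) = -490968 + 16309618453469/211499 = 16205779212437/211499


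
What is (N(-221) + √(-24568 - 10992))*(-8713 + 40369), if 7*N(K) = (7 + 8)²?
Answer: 7122600/7 + 63312*I*√8890 ≈ 1.0175e+6 + 5.9695e+6*I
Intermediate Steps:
N(K) = 225/7 (N(K) = (7 + 8)²/7 = (⅐)*15² = (⅐)*225 = 225/7)
(N(-221) + √(-24568 - 10992))*(-8713 + 40369) = (225/7 + √(-24568 - 10992))*(-8713 + 40369) = (225/7 + √(-35560))*31656 = (225/7 + 2*I*√8890)*31656 = 7122600/7 + 63312*I*√8890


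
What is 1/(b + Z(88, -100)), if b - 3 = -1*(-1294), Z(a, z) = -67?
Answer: 1/1230 ≈ 0.00081301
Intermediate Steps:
b = 1297 (b = 3 - 1*(-1294) = 3 + 1294 = 1297)
1/(b + Z(88, -100)) = 1/(1297 - 67) = 1/1230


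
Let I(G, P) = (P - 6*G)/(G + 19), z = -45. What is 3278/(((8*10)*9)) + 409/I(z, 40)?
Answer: -66403/2232 ≈ -29.750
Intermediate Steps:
I(G, P) = (P - 6*G)/(19 + G)
3278/(((8*10)*9)) + 409/I(z, 40) = 3278/(((8*10)*9)) + 409/(((40 - 6*(-45))/(19 - 45))) = 3278/((80*9)) + 409/(((40 + 270)/(-26))) = 3278/720 + 409/((-1/26*310)) = 3278*(1/720) + 409/(-155/13) = 1639/360 + 409*(-13/155) = 1639/360 - 5317/155 = -66403/2232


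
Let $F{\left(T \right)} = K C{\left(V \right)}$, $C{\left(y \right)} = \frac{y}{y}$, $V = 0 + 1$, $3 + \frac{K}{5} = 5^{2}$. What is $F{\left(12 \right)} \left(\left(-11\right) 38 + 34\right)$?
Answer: $-42240$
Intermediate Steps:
$K = 110$ ($K = -15 + 5 \cdot 5^{2} = -15 + 5 \cdot 25 = -15 + 125 = 110$)
$V = 1$
$C{\left(y \right)} = 1$
$F{\left(T \right)} = 110$ ($F{\left(T \right)} = 110 \cdot 1 = 110$)
$F{\left(12 \right)} \left(\left(-11\right) 38 + 34\right) = 110 \left(\left(-11\right) 38 + 34\right) = 110 \left(-418 + 34\right) = 110 \left(-384\right) = -42240$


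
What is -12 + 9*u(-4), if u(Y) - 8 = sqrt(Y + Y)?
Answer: 60 + 18*I*sqrt(2) ≈ 60.0 + 25.456*I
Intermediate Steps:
u(Y) = 8 + sqrt(2)*sqrt(Y) (u(Y) = 8 + sqrt(Y + Y) = 8 + sqrt(2*Y) = 8 + sqrt(2)*sqrt(Y))
-12 + 9*u(-4) = -12 + 9*(8 + sqrt(2)*sqrt(-4)) = -12 + 9*(8 + sqrt(2)*(2*I)) = -12 + 9*(8 + 2*I*sqrt(2)) = -12 + (72 + 18*I*sqrt(2)) = 60 + 18*I*sqrt(2)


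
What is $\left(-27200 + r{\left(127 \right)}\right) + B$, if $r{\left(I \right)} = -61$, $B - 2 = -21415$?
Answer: $-48674$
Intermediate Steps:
$B = -21413$ ($B = 2 - 21415 = -21413$)
$\left(-27200 + r{\left(127 \right)}\right) + B = \left(-27200 - 61\right) - 21413 = -27261 - 21413 = -48674$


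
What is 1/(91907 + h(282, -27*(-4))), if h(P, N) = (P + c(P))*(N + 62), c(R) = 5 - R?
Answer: 1/92757 ≈ 1.0781e-5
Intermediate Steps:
h(P, N) = 310 + 5*N (h(P, N) = (P + (5 - P))*(N + 62) = 5*(62 + N) = 310 + 5*N)
1/(91907 + h(282, -27*(-4))) = 1/(91907 + (310 + 5*(-27*(-4)))) = 1/(91907 + (310 + 5*108)) = 1/(91907 + (310 + 540)) = 1/(91907 + 850) = 1/92757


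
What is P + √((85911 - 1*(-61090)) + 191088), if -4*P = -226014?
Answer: 113007/2 + √338089 ≈ 57085.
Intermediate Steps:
P = 113007/2 (P = -¼*(-226014) = 113007/2 ≈ 56504.)
P + √((85911 - 1*(-61090)) + 191088) = 113007/2 + √((85911 - 1*(-61090)) + 191088) = 113007/2 + √((85911 + 61090) + 191088) = 113007/2 + √(147001 + 191088) = 113007/2 + √338089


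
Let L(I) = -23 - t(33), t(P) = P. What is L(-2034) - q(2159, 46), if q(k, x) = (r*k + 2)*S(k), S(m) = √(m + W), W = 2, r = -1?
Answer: -56 + 2157*√2161 ≈ 1.0022e+5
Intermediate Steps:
S(m) = √(2 + m) (S(m) = √(m + 2) = √(2 + m))
q(k, x) = √(2 + k)*(2 - k) (q(k, x) = (-k + 2)*√(2 + k) = (2 - k)*√(2 + k) = √(2 + k)*(2 - k))
L(I) = -56 (L(I) = -23 - 1*33 = -23 - 33 = -56)
L(-2034) - q(2159, 46) = -56 - √(2 + 2159)*(2 - 1*2159) = -56 - √2161*(2 - 2159) = -56 - √2161*(-2157) = -56 - (-2157)*√2161 = -56 + 2157*√2161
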